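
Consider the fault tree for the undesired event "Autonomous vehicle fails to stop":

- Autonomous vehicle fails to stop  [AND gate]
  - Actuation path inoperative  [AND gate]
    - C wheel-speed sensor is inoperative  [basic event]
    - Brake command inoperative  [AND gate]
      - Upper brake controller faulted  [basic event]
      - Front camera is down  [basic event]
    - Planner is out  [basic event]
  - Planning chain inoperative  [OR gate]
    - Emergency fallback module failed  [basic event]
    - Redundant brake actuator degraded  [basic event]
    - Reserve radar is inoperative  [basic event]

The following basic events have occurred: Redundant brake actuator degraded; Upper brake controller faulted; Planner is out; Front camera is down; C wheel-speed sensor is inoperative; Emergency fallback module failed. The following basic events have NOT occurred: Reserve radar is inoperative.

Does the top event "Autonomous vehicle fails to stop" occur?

Brake command inoperative [AND]: Upper brake controller faulted=occurs, Front camera is down=occurs → all inputs occur → occurs.
Actuation path inoperative [AND]: C wheel-speed sensor is inoperative=occurs, Brake command inoperative=occurs, Planner is out=occurs → all inputs occur → occurs.
Planning chain inoperative [OR]: Emergency fallback module failed=occurs, Redundant brake actuator degraded=occurs, Reserve radar is inoperative=not → at least one input occurs → occurs.
Autonomous vehicle fails to stop [AND]: Actuation path inoperative=occurs, Planning chain inoperative=occurs → all inputs occur → occurs.

Yes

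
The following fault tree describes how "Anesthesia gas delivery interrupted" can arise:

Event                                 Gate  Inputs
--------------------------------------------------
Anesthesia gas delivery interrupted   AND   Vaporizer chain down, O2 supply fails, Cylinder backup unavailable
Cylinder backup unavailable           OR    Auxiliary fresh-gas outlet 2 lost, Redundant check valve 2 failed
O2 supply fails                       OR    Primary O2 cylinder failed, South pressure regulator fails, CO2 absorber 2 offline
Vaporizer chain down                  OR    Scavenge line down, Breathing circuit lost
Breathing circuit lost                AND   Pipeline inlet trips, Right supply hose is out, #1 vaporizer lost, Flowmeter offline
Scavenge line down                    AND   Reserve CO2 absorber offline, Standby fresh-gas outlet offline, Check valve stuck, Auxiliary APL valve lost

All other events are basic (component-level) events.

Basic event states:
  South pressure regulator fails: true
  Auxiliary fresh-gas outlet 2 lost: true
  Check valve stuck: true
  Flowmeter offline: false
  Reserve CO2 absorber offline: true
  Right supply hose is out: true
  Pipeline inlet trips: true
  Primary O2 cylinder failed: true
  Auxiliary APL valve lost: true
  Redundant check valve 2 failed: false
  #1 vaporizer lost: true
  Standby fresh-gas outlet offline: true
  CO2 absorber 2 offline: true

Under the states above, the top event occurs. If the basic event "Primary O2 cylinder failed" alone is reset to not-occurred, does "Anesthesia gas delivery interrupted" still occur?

Counterfactual: set "Primary O2 cylinder failed" to not occurred.
Scavenge line down [AND]: Reserve CO2 absorber offline=occurs, Standby fresh-gas outlet offline=occurs, Check valve stuck=occurs, Auxiliary APL valve lost=occurs → all inputs occur → occurs.
Breathing circuit lost [AND]: Pipeline inlet trips=occurs, Right supply hose is out=occurs, #1 vaporizer lost=occurs, Flowmeter offline=not → not all inputs occur → does not occur.
Vaporizer chain down [OR]: Scavenge line down=occurs, Breathing circuit lost=not → at least one input occurs → occurs.
O2 supply fails [OR]: Primary O2 cylinder failed=not, South pressure regulator fails=occurs, CO2 absorber 2 offline=occurs → at least one input occurs → occurs.
Cylinder backup unavailable [OR]: Auxiliary fresh-gas outlet 2 lost=occurs, Redundant check valve 2 failed=not → at least one input occurs → occurs.
Anesthesia gas delivery interrupted [AND]: Vaporizer chain down=occurs, O2 supply fails=occurs, Cylinder backup unavailable=occurs → all inputs occur → occurs.

Yes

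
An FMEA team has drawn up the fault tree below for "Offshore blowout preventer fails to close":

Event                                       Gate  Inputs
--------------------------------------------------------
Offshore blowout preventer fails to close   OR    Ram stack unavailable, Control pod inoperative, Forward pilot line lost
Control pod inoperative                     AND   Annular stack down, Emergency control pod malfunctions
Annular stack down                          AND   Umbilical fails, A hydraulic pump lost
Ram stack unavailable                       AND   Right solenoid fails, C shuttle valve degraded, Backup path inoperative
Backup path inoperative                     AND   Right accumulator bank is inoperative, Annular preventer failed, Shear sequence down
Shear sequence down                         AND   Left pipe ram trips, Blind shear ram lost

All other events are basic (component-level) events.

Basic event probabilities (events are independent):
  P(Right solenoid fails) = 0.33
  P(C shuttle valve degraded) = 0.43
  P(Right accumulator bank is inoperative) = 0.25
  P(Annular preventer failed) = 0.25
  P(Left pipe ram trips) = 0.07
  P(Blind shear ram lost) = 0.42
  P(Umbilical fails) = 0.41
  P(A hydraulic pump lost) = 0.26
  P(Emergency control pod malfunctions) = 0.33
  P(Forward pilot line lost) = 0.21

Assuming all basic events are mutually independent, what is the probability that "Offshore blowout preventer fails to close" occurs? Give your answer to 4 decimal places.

0.2380

P(Shear sequence down) [AND] = 0.07 × 0.42 = 0.029400
P(Backup path inoperative) [AND] = 0.25 × 0.25 × 0.029400 = 0.001838
P(Ram stack unavailable) [AND] = 0.33 × 0.43 × 0.001838 = 0.000261
P(Annular stack down) [AND] = 0.41 × 0.26 = 0.106600
P(Control pod inoperative) [AND] = 0.106600 × 0.33 = 0.035178
P(Offshore blowout preventer fails to close) [OR] = 1 − (1−0.000261) × (1−0.035178) × (1−0.21) = 0.237990
Rounded to 4 decimal places: P(Offshore blowout preventer fails to close) ≈ 0.2380.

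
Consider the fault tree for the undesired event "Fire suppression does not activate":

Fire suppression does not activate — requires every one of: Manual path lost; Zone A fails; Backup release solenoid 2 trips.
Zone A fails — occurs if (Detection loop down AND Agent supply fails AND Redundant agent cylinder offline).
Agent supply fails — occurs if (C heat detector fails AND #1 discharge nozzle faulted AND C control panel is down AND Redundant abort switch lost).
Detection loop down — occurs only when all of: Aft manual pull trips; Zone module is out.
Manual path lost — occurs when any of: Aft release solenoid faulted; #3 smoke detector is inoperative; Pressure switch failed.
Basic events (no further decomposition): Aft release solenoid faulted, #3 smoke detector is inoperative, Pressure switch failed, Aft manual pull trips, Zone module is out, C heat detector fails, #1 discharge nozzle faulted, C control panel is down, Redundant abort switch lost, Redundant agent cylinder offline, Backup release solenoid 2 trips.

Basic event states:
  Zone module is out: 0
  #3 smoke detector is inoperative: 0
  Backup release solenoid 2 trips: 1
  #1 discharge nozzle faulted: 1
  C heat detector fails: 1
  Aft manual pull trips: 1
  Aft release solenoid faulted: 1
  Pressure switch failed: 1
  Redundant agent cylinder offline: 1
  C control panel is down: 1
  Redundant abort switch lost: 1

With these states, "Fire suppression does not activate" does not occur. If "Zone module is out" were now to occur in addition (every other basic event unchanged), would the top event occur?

Counterfactual: set "Zone module is out" to occurred.
Manual path lost [OR]: Aft release solenoid faulted=occurs, #3 smoke detector is inoperative=not, Pressure switch failed=occurs → at least one input occurs → occurs.
Detection loop down [AND]: Aft manual pull trips=occurs, Zone module is out=occurs → all inputs occur → occurs.
Agent supply fails [AND]: C heat detector fails=occurs, #1 discharge nozzle faulted=occurs, C control panel is down=occurs, Redundant abort switch lost=occurs → all inputs occur → occurs.
Zone A fails [AND]: Detection loop down=occurs, Agent supply fails=occurs, Redundant agent cylinder offline=occurs → all inputs occur → occurs.
Fire suppression does not activate [AND]: Manual path lost=occurs, Zone A fails=occurs, Backup release solenoid 2 trips=occurs → all inputs occur → occurs.

Yes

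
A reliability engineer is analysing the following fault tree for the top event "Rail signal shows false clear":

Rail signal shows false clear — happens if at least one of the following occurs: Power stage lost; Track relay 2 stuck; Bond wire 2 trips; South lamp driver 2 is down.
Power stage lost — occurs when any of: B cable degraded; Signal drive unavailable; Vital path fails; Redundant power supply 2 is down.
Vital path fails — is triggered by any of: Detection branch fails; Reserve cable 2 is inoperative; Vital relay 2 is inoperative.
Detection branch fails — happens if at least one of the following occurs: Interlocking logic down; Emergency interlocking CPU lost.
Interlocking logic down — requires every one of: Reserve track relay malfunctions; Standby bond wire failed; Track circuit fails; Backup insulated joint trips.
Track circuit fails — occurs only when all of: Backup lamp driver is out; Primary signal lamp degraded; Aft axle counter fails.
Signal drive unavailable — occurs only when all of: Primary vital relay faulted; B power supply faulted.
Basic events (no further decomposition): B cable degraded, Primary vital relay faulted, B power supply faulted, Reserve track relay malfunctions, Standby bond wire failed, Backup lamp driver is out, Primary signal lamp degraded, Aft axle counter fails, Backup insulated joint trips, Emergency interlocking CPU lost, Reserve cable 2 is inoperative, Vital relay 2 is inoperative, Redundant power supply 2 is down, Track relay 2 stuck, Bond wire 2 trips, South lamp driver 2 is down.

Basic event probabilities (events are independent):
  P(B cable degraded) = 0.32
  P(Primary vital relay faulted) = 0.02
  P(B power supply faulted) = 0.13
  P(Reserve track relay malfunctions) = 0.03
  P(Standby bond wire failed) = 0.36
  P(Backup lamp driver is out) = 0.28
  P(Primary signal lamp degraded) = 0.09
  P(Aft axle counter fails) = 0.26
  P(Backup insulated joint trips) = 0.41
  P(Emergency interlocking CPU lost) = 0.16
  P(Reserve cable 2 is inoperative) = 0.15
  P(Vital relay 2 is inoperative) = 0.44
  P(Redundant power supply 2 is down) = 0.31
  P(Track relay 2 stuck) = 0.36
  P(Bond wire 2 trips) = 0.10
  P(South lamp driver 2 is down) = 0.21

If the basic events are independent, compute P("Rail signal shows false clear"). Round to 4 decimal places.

P(Signal drive unavailable) [AND] = 0.02 × 0.13 = 0.002600
P(Track circuit fails) [AND] = 0.28 × 0.09 × 0.26 = 0.006552
P(Interlocking logic down) [AND] = 0.03 × 0.36 × 0.006552 × 0.41 = 0.000029
P(Detection branch fails) [OR] = 1 − (1−0.000029) × (1−0.16) = 0.160024
P(Vital path fails) [OR] = 1 − (1−0.160024) × (1−0.15) × (1−0.44) = 0.600171
P(Power stage lost) [OR] = 1 − (1−0.32) × (1−0.002600) × (1−0.600171) × (1−0.31) = 0.812888
P(Rail signal shows false clear) [OR] = 1 − (1−0.812888) × (1−0.36) × (1−0.10) × (1−0.21) = 0.914857
Rounded to 4 decimal places: P(Rail signal shows false clear) ≈ 0.9149.

0.9149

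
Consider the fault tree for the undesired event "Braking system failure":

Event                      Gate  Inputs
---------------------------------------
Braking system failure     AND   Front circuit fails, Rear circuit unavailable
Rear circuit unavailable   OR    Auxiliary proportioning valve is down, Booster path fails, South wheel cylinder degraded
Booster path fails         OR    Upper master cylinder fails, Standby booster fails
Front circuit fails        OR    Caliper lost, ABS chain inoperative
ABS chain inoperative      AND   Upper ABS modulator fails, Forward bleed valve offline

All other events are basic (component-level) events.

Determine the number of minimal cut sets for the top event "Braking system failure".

8

ABS chain inoperative [AND]: one cut set from each child combined → 1 × 1 = 1 cut set(s).
Front circuit fails [OR]: union of children's cut sets → 2 cut set(s).
Booster path fails [OR]: union of children's cut sets → 2 cut set(s).
Rear circuit unavailable [OR]: union of children's cut sets → 4 cut set(s).
Braking system failure [AND]: one cut set from each child combined → 2 × 4 = 8 cut set(s).
Minimal cut sets: {Auxiliary proportioning valve is down, Caliper lost}; {Caliper lost, Upper master cylinder fails}; {Caliper lost, Standby booster fails}; {Caliper lost, South wheel cylinder degraded}; {Auxiliary proportioning valve is down, Forward bleed valve offline, Upper ABS modulator fails}; {Forward bleed valve offline, Upper ABS modulator fails, Upper master cylinder fails}; {Forward bleed valve offline, Standby booster fails, Upper ABS modulator fails}; {Forward bleed valve offline, South wheel cylinder degraded, Upper ABS modulator fails}.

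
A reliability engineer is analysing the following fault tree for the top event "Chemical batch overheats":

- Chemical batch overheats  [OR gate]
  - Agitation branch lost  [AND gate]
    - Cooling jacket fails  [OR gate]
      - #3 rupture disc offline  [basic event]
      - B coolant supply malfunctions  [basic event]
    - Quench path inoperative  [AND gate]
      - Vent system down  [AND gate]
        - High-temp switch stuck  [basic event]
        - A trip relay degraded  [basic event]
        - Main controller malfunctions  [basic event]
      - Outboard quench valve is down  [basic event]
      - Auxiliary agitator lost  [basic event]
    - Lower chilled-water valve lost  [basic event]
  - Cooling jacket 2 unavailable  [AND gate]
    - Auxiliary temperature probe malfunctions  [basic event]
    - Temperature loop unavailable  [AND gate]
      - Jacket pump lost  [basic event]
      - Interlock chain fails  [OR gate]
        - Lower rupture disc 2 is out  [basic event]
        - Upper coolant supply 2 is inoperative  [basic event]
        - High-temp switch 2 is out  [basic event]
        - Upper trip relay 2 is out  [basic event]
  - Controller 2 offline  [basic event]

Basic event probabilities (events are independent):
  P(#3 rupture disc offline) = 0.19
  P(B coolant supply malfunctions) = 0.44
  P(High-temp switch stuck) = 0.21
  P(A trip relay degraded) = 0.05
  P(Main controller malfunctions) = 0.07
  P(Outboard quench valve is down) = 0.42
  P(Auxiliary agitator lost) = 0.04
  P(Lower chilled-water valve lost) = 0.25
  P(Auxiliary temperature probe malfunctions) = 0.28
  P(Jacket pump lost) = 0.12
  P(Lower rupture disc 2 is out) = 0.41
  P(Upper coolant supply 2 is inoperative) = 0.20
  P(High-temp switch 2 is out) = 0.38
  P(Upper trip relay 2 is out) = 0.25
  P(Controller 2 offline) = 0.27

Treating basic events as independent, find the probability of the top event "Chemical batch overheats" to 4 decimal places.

0.2891

P(Cooling jacket fails) [OR] = 1 − (1−0.19) × (1−0.44) = 0.546400
P(Vent system down) [AND] = 0.21 × 0.05 × 0.07 = 0.000735
P(Quench path inoperative) [AND] = 0.000735 × 0.42 × 0.04 = 0.000012
P(Agitation branch lost) [AND] = 0.546400 × 0.000012 × 0.25 = 0.000002
P(Interlock chain fails) [OR] = 1 − (1−0.41) × (1−0.20) × (1−0.38) × (1−0.25) = 0.780520
P(Temperature loop unavailable) [AND] = 0.12 × 0.780520 = 0.093662
P(Cooling jacket 2 unavailable) [AND] = 0.28 × 0.093662 = 0.026225
P(Chemical batch overheats) [OR] = 1 − (1−0.000002) × (1−0.026225) × (1−0.27) = 0.289146
Rounded to 4 decimal places: P(Chemical batch overheats) ≈ 0.2891.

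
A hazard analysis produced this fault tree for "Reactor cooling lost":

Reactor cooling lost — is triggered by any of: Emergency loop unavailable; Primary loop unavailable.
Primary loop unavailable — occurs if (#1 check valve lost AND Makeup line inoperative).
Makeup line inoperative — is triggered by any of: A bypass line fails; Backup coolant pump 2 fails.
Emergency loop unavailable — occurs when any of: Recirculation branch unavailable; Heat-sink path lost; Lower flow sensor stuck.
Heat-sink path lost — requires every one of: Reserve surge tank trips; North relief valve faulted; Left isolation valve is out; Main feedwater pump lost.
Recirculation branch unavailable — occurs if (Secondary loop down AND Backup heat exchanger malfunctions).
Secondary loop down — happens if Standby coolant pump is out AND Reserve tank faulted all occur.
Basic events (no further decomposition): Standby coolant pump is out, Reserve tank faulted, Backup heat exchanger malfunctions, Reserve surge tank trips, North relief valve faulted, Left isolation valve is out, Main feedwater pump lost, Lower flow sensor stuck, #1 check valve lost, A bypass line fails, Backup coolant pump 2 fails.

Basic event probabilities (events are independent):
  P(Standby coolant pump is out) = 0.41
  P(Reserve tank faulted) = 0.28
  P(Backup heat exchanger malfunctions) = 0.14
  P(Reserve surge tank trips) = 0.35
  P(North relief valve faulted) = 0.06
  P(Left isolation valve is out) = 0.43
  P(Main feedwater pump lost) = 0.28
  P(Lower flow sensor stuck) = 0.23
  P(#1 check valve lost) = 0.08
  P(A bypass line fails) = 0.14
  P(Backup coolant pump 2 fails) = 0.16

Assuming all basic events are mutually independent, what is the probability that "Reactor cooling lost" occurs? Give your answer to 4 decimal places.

0.2611

P(Secondary loop down) [AND] = 0.41 × 0.28 = 0.114800
P(Recirculation branch unavailable) [AND] = 0.114800 × 0.14 = 0.016072
P(Heat-sink path lost) [AND] = 0.35 × 0.06 × 0.43 × 0.28 = 0.002528
P(Emergency loop unavailable) [OR] = 1 − (1−0.016072) × (1−0.002528) × (1−0.23) = 0.244291
P(Makeup line inoperative) [OR] = 1 − (1−0.14) × (1−0.16) = 0.277600
P(Primary loop unavailable) [AND] = 0.08 × 0.277600 = 0.022208
P(Reactor cooling lost) [OR] = 1 − (1−0.244291) × (1−0.022208) = 0.261074
Rounded to 4 decimal places: P(Reactor cooling lost) ≈ 0.2611.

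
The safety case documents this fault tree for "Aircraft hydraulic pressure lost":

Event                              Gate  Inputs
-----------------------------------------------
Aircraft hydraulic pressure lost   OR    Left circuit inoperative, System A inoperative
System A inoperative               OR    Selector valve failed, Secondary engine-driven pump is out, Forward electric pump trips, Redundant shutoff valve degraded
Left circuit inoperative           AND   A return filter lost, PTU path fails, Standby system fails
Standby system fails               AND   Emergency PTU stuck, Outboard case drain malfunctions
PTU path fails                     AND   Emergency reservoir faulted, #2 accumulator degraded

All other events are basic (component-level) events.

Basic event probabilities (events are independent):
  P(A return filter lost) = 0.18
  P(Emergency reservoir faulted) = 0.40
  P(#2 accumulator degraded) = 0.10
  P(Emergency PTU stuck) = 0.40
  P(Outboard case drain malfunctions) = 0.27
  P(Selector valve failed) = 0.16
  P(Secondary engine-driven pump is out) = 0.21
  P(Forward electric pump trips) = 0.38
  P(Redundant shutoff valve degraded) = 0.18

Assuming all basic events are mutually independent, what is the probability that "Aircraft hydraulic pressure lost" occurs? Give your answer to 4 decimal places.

P(PTU path fails) [AND] = 0.40 × 0.10 = 0.040000
P(Standby system fails) [AND] = 0.40 × 0.27 = 0.108000
P(Left circuit inoperative) [AND] = 0.18 × 0.040000 × 0.108000 = 0.000778
P(System A inoperative) [OR] = 1 − (1−0.16) × (1−0.21) × (1−0.38) × (1−0.18) = 0.662626
P(Aircraft hydraulic pressure lost) [OR] = 1 − (1−0.000778) × (1−0.662626) = 0.662888
Rounded to 4 decimal places: P(Aircraft hydraulic pressure lost) ≈ 0.6629.

0.6629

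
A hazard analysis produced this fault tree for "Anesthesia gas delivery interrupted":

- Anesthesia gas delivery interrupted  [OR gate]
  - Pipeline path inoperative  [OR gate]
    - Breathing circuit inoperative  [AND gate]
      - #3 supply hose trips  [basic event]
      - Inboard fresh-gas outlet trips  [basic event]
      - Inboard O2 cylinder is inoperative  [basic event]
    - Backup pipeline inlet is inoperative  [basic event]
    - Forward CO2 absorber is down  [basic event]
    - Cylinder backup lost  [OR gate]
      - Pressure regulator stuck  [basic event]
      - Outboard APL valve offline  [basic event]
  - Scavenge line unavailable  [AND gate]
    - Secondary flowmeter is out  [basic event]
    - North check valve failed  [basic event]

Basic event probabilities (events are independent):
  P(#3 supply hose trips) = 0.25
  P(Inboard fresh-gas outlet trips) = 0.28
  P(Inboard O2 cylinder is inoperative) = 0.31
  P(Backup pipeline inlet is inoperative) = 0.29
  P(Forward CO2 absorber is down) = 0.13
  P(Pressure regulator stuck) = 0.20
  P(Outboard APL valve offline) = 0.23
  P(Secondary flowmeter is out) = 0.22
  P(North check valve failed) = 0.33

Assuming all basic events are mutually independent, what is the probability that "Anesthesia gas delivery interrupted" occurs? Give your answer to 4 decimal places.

P(Breathing circuit inoperative) [AND] = 0.25 × 0.28 × 0.31 = 0.021700
P(Cylinder backup lost) [OR] = 1 − (1−0.20) × (1−0.23) = 0.384000
P(Pipeline path inoperative) [OR] = 1 − (1−0.021700) × (1−0.29) × (1−0.13) × (1−0.384000) = 0.627754
P(Scavenge line unavailable) [AND] = 0.22 × 0.33 = 0.072600
P(Anesthesia gas delivery interrupted) [OR] = 1 − (1−0.627754) × (1−0.072600) = 0.654779
Rounded to 4 decimal places: P(Anesthesia gas delivery interrupted) ≈ 0.6548.

0.6548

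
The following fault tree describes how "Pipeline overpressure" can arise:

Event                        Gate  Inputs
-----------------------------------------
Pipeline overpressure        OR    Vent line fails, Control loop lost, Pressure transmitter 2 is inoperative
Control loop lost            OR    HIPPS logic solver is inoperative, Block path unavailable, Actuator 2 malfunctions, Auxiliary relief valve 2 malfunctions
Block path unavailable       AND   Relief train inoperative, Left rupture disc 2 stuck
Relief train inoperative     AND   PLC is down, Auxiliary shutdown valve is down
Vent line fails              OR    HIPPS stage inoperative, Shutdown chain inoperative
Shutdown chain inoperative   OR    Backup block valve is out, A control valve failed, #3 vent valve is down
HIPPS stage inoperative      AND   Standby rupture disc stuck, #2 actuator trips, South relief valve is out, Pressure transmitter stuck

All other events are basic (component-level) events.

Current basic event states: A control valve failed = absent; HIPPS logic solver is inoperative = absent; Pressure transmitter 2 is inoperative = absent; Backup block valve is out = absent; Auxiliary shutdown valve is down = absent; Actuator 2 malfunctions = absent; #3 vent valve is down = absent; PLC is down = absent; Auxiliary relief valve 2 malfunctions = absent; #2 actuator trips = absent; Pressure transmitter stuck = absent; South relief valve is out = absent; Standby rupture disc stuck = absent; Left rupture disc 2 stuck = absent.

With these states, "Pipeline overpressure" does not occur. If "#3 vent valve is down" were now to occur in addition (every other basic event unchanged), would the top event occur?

Counterfactual: set "#3 vent valve is down" to occurred.
HIPPS stage inoperative [AND]: Standby rupture disc stuck=not, #2 actuator trips=not, South relief valve is out=not, Pressure transmitter stuck=not → not all inputs occur → does not occur.
Shutdown chain inoperative [OR]: Backup block valve is out=not, A control valve failed=not, #3 vent valve is down=occurs → at least one input occurs → occurs.
Vent line fails [OR]: HIPPS stage inoperative=not, Shutdown chain inoperative=occurs → at least one input occurs → occurs.
Relief train inoperative [AND]: PLC is down=not, Auxiliary shutdown valve is down=not → not all inputs occur → does not occur.
Block path unavailable [AND]: Relief train inoperative=not, Left rupture disc 2 stuck=not → not all inputs occur → does not occur.
Control loop lost [OR]: HIPPS logic solver is inoperative=not, Block path unavailable=not, Actuator 2 malfunctions=not, Auxiliary relief valve 2 malfunctions=not → no input occurs → does not occur.
Pipeline overpressure [OR]: Vent line fails=occurs, Control loop lost=not, Pressure transmitter 2 is inoperative=not → at least one input occurs → occurs.

Yes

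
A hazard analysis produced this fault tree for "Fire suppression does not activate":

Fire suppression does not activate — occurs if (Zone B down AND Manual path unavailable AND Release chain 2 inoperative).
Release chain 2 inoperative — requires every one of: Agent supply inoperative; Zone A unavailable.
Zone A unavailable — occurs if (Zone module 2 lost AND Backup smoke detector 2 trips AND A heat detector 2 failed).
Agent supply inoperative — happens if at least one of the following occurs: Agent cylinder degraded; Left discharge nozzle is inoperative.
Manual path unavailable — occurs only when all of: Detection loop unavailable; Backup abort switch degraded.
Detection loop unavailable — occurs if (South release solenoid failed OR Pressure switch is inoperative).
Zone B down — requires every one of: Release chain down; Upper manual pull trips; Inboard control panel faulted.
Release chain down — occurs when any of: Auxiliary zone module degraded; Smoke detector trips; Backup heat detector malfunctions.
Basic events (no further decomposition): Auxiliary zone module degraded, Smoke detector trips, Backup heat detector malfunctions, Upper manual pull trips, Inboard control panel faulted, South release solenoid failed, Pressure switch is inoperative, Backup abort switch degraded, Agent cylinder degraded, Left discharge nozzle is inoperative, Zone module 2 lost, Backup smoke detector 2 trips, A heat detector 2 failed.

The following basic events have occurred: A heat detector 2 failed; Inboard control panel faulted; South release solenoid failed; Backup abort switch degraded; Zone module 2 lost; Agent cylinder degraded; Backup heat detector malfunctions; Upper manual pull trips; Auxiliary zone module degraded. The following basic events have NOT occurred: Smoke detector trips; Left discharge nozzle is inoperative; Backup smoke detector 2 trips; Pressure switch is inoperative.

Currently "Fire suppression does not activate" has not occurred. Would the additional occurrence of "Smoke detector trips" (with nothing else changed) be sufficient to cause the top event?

Counterfactual: set "Smoke detector trips" to occurred.
Release chain down [OR]: Auxiliary zone module degraded=occurs, Smoke detector trips=occurs, Backup heat detector malfunctions=occurs → at least one input occurs → occurs.
Zone B down [AND]: Release chain down=occurs, Upper manual pull trips=occurs, Inboard control panel faulted=occurs → all inputs occur → occurs.
Detection loop unavailable [OR]: South release solenoid failed=occurs, Pressure switch is inoperative=not → at least one input occurs → occurs.
Manual path unavailable [AND]: Detection loop unavailable=occurs, Backup abort switch degraded=occurs → all inputs occur → occurs.
Agent supply inoperative [OR]: Agent cylinder degraded=occurs, Left discharge nozzle is inoperative=not → at least one input occurs → occurs.
Zone A unavailable [AND]: Zone module 2 lost=occurs, Backup smoke detector 2 trips=not, A heat detector 2 failed=occurs → not all inputs occur → does not occur.
Release chain 2 inoperative [AND]: Agent supply inoperative=occurs, Zone A unavailable=not → not all inputs occur → does not occur.
Fire suppression does not activate [AND]: Zone B down=occurs, Manual path unavailable=occurs, Release chain 2 inoperative=not → not all inputs occur → does not occur.

No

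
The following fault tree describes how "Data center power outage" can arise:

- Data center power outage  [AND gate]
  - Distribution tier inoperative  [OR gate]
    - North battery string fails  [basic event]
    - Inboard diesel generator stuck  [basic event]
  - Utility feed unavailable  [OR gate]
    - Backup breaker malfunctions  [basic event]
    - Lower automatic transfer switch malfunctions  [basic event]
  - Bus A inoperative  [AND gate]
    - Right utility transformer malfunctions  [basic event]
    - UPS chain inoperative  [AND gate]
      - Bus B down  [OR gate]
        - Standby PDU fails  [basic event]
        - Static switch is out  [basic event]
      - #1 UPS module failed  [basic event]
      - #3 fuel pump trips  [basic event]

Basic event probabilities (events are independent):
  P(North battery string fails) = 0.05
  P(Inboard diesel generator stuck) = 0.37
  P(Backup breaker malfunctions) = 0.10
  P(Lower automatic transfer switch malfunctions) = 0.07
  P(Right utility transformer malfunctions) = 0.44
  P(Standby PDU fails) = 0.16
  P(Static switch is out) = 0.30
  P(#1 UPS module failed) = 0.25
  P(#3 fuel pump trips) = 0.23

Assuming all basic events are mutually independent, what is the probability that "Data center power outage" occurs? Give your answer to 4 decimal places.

P(Distribution tier inoperative) [OR] = 1 − (1−0.05) × (1−0.37) = 0.401500
P(Utility feed unavailable) [OR] = 1 − (1−0.10) × (1−0.07) = 0.163000
P(Bus B down) [OR] = 1 − (1−0.16) × (1−0.30) = 0.412000
P(UPS chain inoperative) [AND] = 0.412000 × 0.25 × 0.23 = 0.023690
P(Bus A inoperative) [AND] = 0.44 × 0.023690 = 0.010424
P(Data center power outage) [AND] = 0.401500 × 0.163000 × 0.010424 = 0.000682
Rounded to 4 decimal places: P(Data center power outage) ≈ 0.0007.

0.0007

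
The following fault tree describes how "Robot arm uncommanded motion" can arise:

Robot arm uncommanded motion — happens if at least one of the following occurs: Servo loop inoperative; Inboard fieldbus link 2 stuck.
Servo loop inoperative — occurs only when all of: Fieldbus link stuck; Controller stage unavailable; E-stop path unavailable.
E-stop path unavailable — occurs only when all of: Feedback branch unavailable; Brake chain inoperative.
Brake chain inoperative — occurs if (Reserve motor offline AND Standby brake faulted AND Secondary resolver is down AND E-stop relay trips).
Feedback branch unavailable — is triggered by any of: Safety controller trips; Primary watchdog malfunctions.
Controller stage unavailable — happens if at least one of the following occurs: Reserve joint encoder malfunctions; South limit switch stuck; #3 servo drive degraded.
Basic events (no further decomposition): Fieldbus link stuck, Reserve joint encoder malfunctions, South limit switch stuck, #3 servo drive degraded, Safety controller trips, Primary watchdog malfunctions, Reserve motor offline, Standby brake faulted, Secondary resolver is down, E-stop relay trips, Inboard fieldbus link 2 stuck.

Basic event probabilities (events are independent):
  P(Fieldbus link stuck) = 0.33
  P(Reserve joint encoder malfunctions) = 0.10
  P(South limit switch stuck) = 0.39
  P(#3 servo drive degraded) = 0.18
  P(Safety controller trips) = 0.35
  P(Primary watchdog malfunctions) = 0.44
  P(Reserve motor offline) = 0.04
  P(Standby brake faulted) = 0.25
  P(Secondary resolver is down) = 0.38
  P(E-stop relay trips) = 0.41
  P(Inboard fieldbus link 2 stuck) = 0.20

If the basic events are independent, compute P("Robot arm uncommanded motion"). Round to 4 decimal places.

P(Controller stage unavailable) [OR] = 1 − (1−0.10) × (1−0.39) × (1−0.18) = 0.549820
P(Feedback branch unavailable) [OR] = 1 − (1−0.35) × (1−0.44) = 0.636000
P(Brake chain inoperative) [AND] = 0.04 × 0.25 × 0.38 × 0.41 = 0.001558
P(E-stop path unavailable) [AND] = 0.636000 × 0.001558 = 0.000991
P(Servo loop inoperative) [AND] = 0.33 × 0.549820 × 0.000991 = 0.000180
P(Robot arm uncommanded motion) [OR] = 1 − (1−0.000180) × (1−0.20) = 0.200144
Rounded to 4 decimal places: P(Robot arm uncommanded motion) ≈ 0.2001.

0.2001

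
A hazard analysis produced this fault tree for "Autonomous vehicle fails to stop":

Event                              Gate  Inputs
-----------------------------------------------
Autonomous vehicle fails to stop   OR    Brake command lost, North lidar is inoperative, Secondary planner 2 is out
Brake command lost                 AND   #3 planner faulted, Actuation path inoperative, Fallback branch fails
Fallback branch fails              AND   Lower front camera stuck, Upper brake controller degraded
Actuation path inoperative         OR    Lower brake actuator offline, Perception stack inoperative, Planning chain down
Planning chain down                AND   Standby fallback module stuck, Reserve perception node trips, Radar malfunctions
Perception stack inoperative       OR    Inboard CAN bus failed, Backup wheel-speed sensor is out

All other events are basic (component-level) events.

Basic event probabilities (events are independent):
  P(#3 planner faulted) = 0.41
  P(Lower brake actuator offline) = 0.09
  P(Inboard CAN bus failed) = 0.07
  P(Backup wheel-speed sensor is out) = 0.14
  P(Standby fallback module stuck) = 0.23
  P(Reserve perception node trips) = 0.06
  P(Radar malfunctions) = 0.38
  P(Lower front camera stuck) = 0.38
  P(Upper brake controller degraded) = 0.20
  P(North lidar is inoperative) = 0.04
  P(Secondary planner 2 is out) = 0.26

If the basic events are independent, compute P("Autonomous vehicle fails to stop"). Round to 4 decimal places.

0.2957

P(Perception stack inoperative) [OR] = 1 − (1−0.07) × (1−0.14) = 0.200200
P(Planning chain down) [AND] = 0.23 × 0.06 × 0.38 = 0.005244
P(Actuation path inoperative) [OR] = 1 − (1−0.09) × (1−0.200200) × (1−0.005244) = 0.275999
P(Fallback branch fails) [AND] = 0.38 × 0.20 = 0.076000
P(Brake command lost) [AND] = 0.41 × 0.275999 × 0.076000 = 0.008600
P(Autonomous vehicle fails to stop) [OR] = 1 − (1−0.008600) × (1−0.04) × (1−0.26) = 0.295709
Rounded to 4 decimal places: P(Autonomous vehicle fails to stop) ≈ 0.2957.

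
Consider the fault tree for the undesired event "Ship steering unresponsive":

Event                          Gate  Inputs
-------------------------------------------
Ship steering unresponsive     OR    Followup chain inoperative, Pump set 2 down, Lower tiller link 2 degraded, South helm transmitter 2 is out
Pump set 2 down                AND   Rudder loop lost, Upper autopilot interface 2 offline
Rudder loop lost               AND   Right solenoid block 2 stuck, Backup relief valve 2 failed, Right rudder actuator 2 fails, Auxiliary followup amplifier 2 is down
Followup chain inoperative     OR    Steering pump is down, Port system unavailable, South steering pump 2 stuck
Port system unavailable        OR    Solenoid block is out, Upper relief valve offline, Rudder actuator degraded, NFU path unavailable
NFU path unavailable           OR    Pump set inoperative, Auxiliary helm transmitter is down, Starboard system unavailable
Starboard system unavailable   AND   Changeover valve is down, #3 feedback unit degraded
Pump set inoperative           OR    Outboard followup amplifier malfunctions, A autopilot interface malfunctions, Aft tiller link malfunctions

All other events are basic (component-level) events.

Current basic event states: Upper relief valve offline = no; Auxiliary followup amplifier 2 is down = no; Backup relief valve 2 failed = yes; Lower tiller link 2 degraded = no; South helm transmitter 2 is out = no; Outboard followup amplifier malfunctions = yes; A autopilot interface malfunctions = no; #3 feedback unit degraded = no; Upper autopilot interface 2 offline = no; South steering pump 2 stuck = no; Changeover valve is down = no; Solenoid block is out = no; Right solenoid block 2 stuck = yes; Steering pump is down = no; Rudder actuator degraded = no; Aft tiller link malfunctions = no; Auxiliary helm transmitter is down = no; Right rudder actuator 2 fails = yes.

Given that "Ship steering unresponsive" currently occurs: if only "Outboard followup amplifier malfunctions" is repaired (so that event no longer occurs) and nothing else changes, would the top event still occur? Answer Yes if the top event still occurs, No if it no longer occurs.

No

Counterfactual: set "Outboard followup amplifier malfunctions" to not occurred.
Pump set inoperative [OR]: Outboard followup amplifier malfunctions=not, A autopilot interface malfunctions=not, Aft tiller link malfunctions=not → no input occurs → does not occur.
Starboard system unavailable [AND]: Changeover valve is down=not, #3 feedback unit degraded=not → not all inputs occur → does not occur.
NFU path unavailable [OR]: Pump set inoperative=not, Auxiliary helm transmitter is down=not, Starboard system unavailable=not → no input occurs → does not occur.
Port system unavailable [OR]: Solenoid block is out=not, Upper relief valve offline=not, Rudder actuator degraded=not, NFU path unavailable=not → no input occurs → does not occur.
Followup chain inoperative [OR]: Steering pump is down=not, Port system unavailable=not, South steering pump 2 stuck=not → no input occurs → does not occur.
Rudder loop lost [AND]: Right solenoid block 2 stuck=occurs, Backup relief valve 2 failed=occurs, Right rudder actuator 2 fails=occurs, Auxiliary followup amplifier 2 is down=not → not all inputs occur → does not occur.
Pump set 2 down [AND]: Rudder loop lost=not, Upper autopilot interface 2 offline=not → not all inputs occur → does not occur.
Ship steering unresponsive [OR]: Followup chain inoperative=not, Pump set 2 down=not, Lower tiller link 2 degraded=not, South helm transmitter 2 is out=not → no input occurs → does not occur.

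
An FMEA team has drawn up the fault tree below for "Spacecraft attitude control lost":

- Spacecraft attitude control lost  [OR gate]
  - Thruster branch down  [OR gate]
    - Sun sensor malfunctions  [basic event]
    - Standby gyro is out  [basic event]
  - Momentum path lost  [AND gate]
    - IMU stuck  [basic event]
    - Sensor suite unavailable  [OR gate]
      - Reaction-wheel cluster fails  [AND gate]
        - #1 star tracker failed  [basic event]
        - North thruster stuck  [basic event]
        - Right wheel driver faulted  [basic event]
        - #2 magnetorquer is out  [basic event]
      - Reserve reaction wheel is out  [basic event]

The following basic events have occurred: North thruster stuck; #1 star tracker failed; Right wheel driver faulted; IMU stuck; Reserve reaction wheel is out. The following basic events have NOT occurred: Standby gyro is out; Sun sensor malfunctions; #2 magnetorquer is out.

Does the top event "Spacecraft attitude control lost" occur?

Thruster branch down [OR]: Sun sensor malfunctions=not, Standby gyro is out=not → no input occurs → does not occur.
Reaction-wheel cluster fails [AND]: #1 star tracker failed=occurs, North thruster stuck=occurs, Right wheel driver faulted=occurs, #2 magnetorquer is out=not → not all inputs occur → does not occur.
Sensor suite unavailable [OR]: Reaction-wheel cluster fails=not, Reserve reaction wheel is out=occurs → at least one input occurs → occurs.
Momentum path lost [AND]: IMU stuck=occurs, Sensor suite unavailable=occurs → all inputs occur → occurs.
Spacecraft attitude control lost [OR]: Thruster branch down=not, Momentum path lost=occurs → at least one input occurs → occurs.

Yes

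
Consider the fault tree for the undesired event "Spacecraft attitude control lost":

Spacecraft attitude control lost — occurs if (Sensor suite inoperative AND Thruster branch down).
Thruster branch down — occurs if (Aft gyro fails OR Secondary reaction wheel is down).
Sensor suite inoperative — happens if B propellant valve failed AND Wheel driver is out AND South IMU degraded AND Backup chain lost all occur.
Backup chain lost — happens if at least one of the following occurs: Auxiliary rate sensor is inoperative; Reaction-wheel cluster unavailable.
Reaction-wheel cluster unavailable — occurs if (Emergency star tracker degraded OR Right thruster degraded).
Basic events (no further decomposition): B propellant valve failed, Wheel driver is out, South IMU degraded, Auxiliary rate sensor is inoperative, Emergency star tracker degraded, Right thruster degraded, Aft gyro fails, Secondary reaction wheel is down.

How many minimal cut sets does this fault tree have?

Reaction-wheel cluster unavailable [OR]: union of children's cut sets → 2 cut set(s).
Backup chain lost [OR]: union of children's cut sets → 3 cut set(s).
Sensor suite inoperative [AND]: one cut set from each child combined → 1 × 1 × 1 × 3 = 3 cut set(s).
Thruster branch down [OR]: union of children's cut sets → 2 cut set(s).
Spacecraft attitude control lost [AND]: one cut set from each child combined → 3 × 2 = 6 cut set(s).
Minimal cut sets: {Aft gyro fails, Auxiliary rate sensor is inoperative, B propellant valve failed, South IMU degraded, Wheel driver is out}; {Auxiliary rate sensor is inoperative, B propellant valve failed, Secondary reaction wheel is down, South IMU degraded, Wheel driver is out}; {Aft gyro fails, B propellant valve failed, Emergency star tracker degraded, South IMU degraded, Wheel driver is out}; {B propellant valve failed, Emergency star tracker degraded, Secondary reaction wheel is down, South IMU degraded, Wheel driver is out}; {Aft gyro fails, B propellant valve failed, Right thruster degraded, South IMU degraded, Wheel driver is out}; {B propellant valve failed, Right thruster degraded, Secondary reaction wheel is down, South IMU degraded, Wheel driver is out}.

6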